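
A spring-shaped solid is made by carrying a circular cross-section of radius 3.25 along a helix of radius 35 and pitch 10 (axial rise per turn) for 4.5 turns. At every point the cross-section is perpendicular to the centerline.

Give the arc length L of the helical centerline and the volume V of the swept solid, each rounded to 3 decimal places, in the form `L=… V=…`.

2πR = 2π·35 = 219.911486
per-turn = √(219.911486² + 10²) = √(48361.0616 + 100) = √48461.0616 = 220.138733
L = 4.5 × 220.138733 = 990.624296
V = π·3.25² × L = 33.183072 × 990.624296 = 32871.957753

L=990.624 V=32871.958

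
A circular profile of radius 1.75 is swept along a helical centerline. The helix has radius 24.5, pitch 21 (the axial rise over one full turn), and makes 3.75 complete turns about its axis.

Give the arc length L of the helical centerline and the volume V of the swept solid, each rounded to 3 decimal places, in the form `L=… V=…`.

2πR = 2π·24.5 = 153.938040
per-turn = √(153.938040² + 21²) = √(23696.9202 + 441) = √24137.9202 = 155.363832
L = 3.75 × 155.363832 = 582.614368
V = π·1.75² × L = 9.621128 × 582.614368 = 5605.407123

L=582.614 V=5605.407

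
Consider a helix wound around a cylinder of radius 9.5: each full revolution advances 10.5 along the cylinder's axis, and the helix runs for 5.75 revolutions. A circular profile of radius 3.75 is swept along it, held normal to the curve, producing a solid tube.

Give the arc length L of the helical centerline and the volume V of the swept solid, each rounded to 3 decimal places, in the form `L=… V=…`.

L=348.489 V=15395.762

2πR = 2π·9.5 = 59.690260
per-turn = √(59.690260² + 10.5²) = √(3562.9272 + 110.25) = √3673.1772 = 60.606742
L = 5.75 × 60.606742 = 348.488767
V = π·3.75² × L = 44.178647 × 348.488767 = 15395.762118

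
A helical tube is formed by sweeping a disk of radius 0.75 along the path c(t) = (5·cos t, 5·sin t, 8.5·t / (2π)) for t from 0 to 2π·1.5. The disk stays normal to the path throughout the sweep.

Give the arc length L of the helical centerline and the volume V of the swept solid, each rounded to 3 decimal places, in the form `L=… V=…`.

L=48.818 V=86.269

2πR = 2π·5 = 31.415927
per-turn = √(31.415927² + 8.5²) = √(986.9604 + 72.25) = √1059.2104 = 32.545513
L = 1.5 × 32.545513 = 48.818270
V = π·0.75² × L = 1.767146 × 48.818270 = 86.269004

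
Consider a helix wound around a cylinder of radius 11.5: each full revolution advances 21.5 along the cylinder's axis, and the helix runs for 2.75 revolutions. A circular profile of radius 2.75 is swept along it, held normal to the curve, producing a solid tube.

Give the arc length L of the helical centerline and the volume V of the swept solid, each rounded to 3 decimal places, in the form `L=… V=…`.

L=207.316 V=4925.464

2πR = 2π·11.5 = 72.256631
per-turn = √(72.256631² + 21.5²) = √(5221.0207 + 462.25) = √5683.2707 = 75.387471
L = 2.75 × 75.387471 = 207.315544
V = π·2.75² × L = 23.758294 × 207.315544 = 4925.463743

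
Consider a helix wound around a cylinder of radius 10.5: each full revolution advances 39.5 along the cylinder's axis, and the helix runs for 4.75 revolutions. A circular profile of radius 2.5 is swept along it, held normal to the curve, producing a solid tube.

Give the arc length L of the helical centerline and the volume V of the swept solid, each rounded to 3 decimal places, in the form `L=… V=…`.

2πR = 2π·10.5 = 65.973446
per-turn = √(65.973446² + 39.5²) = √(4352.4955 + 1560.25) = √5912.7455 = 76.894379
L = 4.75 × 76.894379 = 365.248301
V = π·2.5² × L = 19.634954 × 365.248301 = 7171.633617

L=365.248 V=7171.634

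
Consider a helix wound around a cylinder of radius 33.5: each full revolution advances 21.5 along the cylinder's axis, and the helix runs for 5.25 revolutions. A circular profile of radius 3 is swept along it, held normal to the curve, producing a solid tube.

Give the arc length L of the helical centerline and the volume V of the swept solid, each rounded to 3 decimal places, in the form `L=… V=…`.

L=1110.805 V=31407.272

2πR = 2π·33.5 = 210.486708
per-turn = √(210.486708² + 21.5²) = √(44304.6542 + 462.25) = √44766.9042 = 211.581909
L = 5.25 × 211.581909 = 1110.805022
V = π·3² × L = 28.274334 × 1110.805022 = 31407.272056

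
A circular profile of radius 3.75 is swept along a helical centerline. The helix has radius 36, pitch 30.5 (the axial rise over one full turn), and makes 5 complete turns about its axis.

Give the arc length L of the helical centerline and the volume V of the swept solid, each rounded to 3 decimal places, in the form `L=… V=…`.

2πR = 2π·36 = 226.194671
per-turn = √(226.194671² + 30.5²) = √(51164.0292 + 930.25) = √52094.2792 = 228.241712
L = 5 × 228.241712 = 1141.208561
V = π·3.75² × L = 44.178647 × 1141.208561 = 50417.049830

L=1141.209 V=50417.050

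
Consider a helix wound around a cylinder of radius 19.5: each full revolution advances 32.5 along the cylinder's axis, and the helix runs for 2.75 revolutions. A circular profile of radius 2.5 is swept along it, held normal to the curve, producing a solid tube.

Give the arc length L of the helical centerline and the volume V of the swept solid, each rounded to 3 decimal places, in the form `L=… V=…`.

L=348.588 V=6844.510

2πR = 2π·19.5 = 122.522113
per-turn = √(122.522113² + 32.5²) = √(15011.6683 + 1056.25) = √16067.9183 = 126.759293
L = 2.75 × 126.759293 = 348.588055
V = π·2.5² × L = 19.634954 × 348.588055 = 6844.510455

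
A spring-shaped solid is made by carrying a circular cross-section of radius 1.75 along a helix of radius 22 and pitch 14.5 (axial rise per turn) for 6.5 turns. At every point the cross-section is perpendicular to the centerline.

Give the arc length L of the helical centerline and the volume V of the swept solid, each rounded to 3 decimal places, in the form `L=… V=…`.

2πR = 2π·22 = 138.230077
per-turn = √(138.230077² + 14.5²) = √(19107.5541 + 210.25) = √19317.8041 = 138.988504
L = 6.5 × 138.988504 = 903.425273
V = π·1.75² × L = 9.621128 × 903.425273 = 8691.969741

L=903.425 V=8691.970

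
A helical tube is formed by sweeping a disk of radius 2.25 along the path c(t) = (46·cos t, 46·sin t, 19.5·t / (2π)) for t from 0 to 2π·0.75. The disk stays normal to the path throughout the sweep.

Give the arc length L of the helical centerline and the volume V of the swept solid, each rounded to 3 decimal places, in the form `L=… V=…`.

L=217.263 V=3455.414

2πR = 2π·46 = 289.026524
per-turn = √(289.026524² + 19.5²) = √(83536.3317 + 380.25) = √83916.5817 = 289.683589
L = 0.75 × 289.683589 = 217.262692
V = π·2.25² × L = 15.904313 × 217.262692 = 3455.413810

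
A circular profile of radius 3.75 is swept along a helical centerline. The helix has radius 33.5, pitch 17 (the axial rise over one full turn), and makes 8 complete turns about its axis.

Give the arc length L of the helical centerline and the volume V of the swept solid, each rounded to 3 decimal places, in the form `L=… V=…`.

L=1689.377 V=74634.379

2πR = 2π·33.5 = 210.486708
per-turn = √(210.486708² + 17²) = √(44304.6542 + 289) = √44593.6542 = 211.172096
L = 8 × 211.172096 = 1689.376769
V = π·3.75² × L = 44.178647 × 1689.376769 = 74634.379385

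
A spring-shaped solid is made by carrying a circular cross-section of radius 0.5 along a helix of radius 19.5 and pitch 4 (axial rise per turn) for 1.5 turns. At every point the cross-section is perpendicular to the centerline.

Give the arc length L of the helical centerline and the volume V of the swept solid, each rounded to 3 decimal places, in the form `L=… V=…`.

L=183.881 V=144.420

2πR = 2π·19.5 = 122.522113
per-turn = √(122.522113² + 4²) = √(15011.6683 + 16) = √15027.6683 = 122.587390
L = 1.5 × 122.587390 = 183.881086
V = π·0.5² × L = 0.785398 × 183.881086 = 144.419867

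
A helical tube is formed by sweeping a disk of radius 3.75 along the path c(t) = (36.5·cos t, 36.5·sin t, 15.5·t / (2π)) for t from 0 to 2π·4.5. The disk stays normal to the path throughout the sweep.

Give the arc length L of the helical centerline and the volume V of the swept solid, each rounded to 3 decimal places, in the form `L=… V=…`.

L=1034.368 V=45696.960

2πR = 2π·36.5 = 229.336264
per-turn = √(229.336264² + 15.5²) = √(52595.1219 + 240.25) = √52835.3719 = 229.859461
L = 4.5 × 229.859461 = 1034.367575
V = π·3.75² × L = 44.178647 × 1034.367575 = 45696.959641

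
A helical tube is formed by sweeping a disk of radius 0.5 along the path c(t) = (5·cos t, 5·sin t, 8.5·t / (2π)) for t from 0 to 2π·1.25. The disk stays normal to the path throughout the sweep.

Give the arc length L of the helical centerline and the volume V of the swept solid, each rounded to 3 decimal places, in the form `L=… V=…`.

2πR = 2π·5 = 31.415927
per-turn = √(31.415927² + 8.5²) = √(986.9604 + 72.25) = √1059.2104 = 32.545513
L = 1.25 × 32.545513 = 40.681892
V = π·0.5² × L = 0.785398 × 40.681892 = 31.951483

L=40.682 V=31.951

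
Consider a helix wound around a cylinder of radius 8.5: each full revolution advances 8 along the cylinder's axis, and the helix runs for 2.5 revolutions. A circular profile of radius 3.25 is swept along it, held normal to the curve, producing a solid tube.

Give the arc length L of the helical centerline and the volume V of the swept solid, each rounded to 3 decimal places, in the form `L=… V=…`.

L=135.007 V=4479.957

2πR = 2π·8.5 = 53.407075
per-turn = √(53.407075² + 8²) = √(2852.3157 + 64) = √2916.3157 = 54.002923
L = 2.5 × 54.002923 = 135.007307
V = π·3.25² × L = 33.183072 × 135.007307 = 4479.957244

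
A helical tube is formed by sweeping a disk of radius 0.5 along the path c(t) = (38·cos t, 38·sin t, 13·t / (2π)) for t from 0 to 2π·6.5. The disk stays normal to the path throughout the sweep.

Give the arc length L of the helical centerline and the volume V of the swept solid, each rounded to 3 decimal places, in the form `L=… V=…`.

2πR = 2π·38 = 238.761042
per-turn = √(238.761042² + 13²) = √(57006.8350 + 169) = √57175.8350 = 239.114690
L = 6.5 × 239.114690 = 1554.245486
V = π·0.5² × L = 0.785398 × 1554.245486 = 1220.701550

L=1554.245 V=1220.702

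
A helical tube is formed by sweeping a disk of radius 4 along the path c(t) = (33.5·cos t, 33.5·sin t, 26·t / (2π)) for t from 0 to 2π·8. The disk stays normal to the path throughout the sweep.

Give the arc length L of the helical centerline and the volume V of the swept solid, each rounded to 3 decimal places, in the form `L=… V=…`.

2πR = 2π·33.5 = 210.486708
per-turn = √(210.486708² + 26²) = √(44304.6542 + 676) = √44980.6542 = 212.086431
L = 8 × 212.086431 = 1696.691447
V = π·4² × L = 50.265482 × 1696.691447 = 85285.014160

L=1696.691 V=85285.014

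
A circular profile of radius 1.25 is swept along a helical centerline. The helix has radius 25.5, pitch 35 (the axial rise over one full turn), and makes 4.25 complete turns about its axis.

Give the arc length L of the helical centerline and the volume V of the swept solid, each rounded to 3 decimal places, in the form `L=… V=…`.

L=696.998 V=3421.381

2πR = 2π·25.5 = 160.221225
per-turn = √(160.221225² + 35²) = √(25670.8410 + 1225) = √26895.8410 = 163.999515
L = 4.25 × 163.999515 = 696.997940
V = π·1.25² × L = 4.908739 × 696.997940 = 3421.380639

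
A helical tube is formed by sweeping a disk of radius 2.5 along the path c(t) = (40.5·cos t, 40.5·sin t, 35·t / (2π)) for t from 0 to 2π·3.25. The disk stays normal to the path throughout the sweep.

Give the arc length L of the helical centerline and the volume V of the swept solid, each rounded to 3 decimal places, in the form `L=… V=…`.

L=834.810 V=16391.461

2πR = 2π·40.5 = 254.469005
per-turn = √(254.469005² + 35²) = √(64754.4745 + 1225) = √65979.4745 = 256.864701
L = 3.25 × 256.864701 = 834.810277
V = π·2.5² × L = 19.634954 × 834.810277 = 16391.461465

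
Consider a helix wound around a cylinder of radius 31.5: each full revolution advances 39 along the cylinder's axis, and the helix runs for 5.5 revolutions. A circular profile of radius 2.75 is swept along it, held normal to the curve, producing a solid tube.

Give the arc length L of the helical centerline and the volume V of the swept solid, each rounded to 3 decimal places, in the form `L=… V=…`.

2πR = 2π·31.5 = 197.920337
per-turn = √(197.920337² + 39²) = √(39172.4599 + 1521) = √40693.4599 = 201.726200
L = 5.5 × 201.726200 = 1109.494101
V = π·2.75² × L = 23.758294 × 1109.494101 = 26359.687543

L=1109.494 V=26359.688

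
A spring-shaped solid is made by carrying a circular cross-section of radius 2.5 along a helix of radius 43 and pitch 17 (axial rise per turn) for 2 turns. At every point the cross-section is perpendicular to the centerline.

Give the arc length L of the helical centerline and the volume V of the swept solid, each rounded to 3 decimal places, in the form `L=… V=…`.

L=541.423 V=10630.807

2πR = 2π·43 = 270.176968
per-turn = √(270.176968² + 17²) = √(72995.5942 + 289) = √73284.5942 = 270.711275
L = 2 × 270.711275 = 541.422549
V = π·2.5² × L = 19.634954 × 541.422549 = 10630.806891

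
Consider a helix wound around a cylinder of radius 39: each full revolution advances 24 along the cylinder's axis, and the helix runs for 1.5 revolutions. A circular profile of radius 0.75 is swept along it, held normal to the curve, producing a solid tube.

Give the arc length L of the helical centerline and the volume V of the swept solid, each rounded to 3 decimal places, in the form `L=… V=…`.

L=369.325 V=652.651

2πR = 2π·39 = 245.044227
per-turn = √(245.044227² + 24²) = √(60046.6732 + 576) = √60622.6732 = 246.216720
L = 1.5 × 246.216720 = 369.325080
V = π·0.75² × L = 1.767146 × 369.325080 = 652.651289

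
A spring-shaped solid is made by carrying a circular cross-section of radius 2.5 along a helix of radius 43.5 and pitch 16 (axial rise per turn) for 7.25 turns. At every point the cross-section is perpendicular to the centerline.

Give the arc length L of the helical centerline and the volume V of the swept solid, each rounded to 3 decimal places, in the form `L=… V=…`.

L=1984.952 V=38974.441

2πR = 2π·43.5 = 273.318561
per-turn = √(273.318561² + 16²) = √(74703.0357 + 256) = √74959.0357 = 273.786478
L = 7.25 × 273.786478 = 1984.951968
V = π·2.5² × L = 19.634954 × 1984.951968 = 38974.440749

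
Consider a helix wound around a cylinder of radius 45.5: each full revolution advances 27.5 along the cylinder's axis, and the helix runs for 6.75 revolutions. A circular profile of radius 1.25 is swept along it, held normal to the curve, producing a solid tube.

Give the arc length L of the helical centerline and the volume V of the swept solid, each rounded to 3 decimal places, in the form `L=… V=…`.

L=1938.631 V=9516.231

2πR = 2π·45.5 = 285.884931
per-turn = √(285.884931² + 27.5²) = √(81730.1940 + 756.25) = √82486.4440 = 287.204533
L = 6.75 × 287.204533 = 1938.630601
V = π·1.25² × L = 4.908739 × 1938.630601 = 9516.230709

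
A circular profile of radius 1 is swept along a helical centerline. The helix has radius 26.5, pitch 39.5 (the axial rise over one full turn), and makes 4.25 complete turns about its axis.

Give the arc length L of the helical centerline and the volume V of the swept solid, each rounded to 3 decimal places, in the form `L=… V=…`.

2πR = 2π·26.5 = 166.504411
per-turn = √(166.504411² + 39.5²) = √(27723.7188 + 1560.25) = √29283.9688 = 171.125594
L = 4.25 × 171.125594 = 727.283773
V = π·1² × L = 3.141593 × 727.283773 = 2284.829357

L=727.284 V=2284.829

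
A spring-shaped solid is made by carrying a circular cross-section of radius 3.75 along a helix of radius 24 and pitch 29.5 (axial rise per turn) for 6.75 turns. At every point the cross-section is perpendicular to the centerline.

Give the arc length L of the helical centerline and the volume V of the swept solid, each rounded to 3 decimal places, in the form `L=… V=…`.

L=1037.170 V=45820.783

2πR = 2π·24 = 150.796447
per-turn = √(150.796447² + 29.5²) = √(22739.5685 + 870.25) = √23609.8185 = 153.654868
L = 6.75 × 153.654868 = 1037.170361
V = π·3.75² × L = 44.178647 × 1037.170361 = 45820.782926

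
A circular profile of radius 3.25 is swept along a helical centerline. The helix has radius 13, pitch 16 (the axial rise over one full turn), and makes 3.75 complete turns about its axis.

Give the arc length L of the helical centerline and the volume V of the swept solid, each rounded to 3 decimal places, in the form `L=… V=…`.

L=312.126 V=10357.315

2πR = 2π·13 = 81.681409
per-turn = √(81.681409² + 16²) = √(6671.8526 + 256) = √6927.8526 = 83.233723
L = 3.75 × 83.233723 = 312.126460
V = π·3.25² × L = 33.183072 × 312.126460 = 10357.314911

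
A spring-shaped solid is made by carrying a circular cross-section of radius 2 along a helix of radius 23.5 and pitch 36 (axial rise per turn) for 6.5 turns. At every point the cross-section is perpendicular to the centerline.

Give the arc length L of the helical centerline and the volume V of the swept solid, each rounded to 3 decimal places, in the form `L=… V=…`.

2πR = 2π·23.5 = 147.654855
per-turn = √(147.654855² + 36²) = √(21801.9561 + 1296) = √23097.9561 = 151.980118
L = 6.5 × 151.980118 = 987.870764
V = π·2² × L = 12.566371 × 987.870764 = 12413.950138

L=987.871 V=12413.950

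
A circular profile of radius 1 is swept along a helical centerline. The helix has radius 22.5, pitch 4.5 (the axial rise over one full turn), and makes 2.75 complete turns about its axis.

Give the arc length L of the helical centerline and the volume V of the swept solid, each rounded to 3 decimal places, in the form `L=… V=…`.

2πR = 2π·22.5 = 141.371669
per-turn = √(141.371669² + 4.5²) = √(19985.9489 + 20.25) = √20006.1989 = 141.443271
L = 2.75 × 141.443271 = 388.968995
V = π·1² × L = 3.141593 × 388.968995 = 1221.982138

L=388.969 V=1221.982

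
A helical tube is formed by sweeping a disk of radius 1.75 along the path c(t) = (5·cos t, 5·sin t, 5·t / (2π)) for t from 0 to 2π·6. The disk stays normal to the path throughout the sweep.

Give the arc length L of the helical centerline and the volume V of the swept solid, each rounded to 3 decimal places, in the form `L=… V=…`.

L=190.868 V=1836.365

2πR = 2π·5 = 31.415927
per-turn = √(31.415927² + 5²) = √(986.9604 + 25) = √1011.9604 = 31.811326
L = 6 × 31.811326 = 190.867954
V = π·1.75² × L = 9.621128 × 190.867954 = 1836.364921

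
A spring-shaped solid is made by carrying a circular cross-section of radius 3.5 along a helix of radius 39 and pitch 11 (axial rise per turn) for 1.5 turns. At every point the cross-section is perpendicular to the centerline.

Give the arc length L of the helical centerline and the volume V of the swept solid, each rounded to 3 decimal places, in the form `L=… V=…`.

L=367.936 V=14159.856

2πR = 2π·39 = 245.044227
per-turn = √(245.044227² + 11²) = √(60046.6732 + 121) = √60167.6732 = 245.290997
L = 1.5 × 245.290997 = 367.936495
V = π·3.5² × L = 38.484510 × 367.936495 = 14159.855739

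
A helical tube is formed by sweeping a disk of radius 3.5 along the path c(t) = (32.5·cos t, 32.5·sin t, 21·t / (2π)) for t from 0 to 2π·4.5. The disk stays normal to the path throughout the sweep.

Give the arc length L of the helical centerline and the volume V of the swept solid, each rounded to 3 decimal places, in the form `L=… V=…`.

2πR = 2π·32.5 = 204.203522
per-turn = √(204.203522² + 21²) = √(41699.0786 + 441) = √42140.0786 = 205.280488
L = 4.5 × 205.280488 = 923.762194
V = π·3.5² × L = 38.484510 × 923.762194 = 35550.535409

L=923.762 V=35550.535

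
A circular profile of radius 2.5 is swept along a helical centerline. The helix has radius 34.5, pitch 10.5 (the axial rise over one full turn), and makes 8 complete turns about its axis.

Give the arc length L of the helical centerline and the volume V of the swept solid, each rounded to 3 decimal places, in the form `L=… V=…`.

2πR = 2π·34.5 = 216.769893
per-turn = √(216.769893² + 10.5²) = √(46989.1866 + 110.25) = √47099.4366 = 217.024046
L = 8 × 217.024046 = 1736.192368
V = π·2.5² × L = 19.634954 × 1736.192368 = 34090.057432

L=1736.192 V=34090.057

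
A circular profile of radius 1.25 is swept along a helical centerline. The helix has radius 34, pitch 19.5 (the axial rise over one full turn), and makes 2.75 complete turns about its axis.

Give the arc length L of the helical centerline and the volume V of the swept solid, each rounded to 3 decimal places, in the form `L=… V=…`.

L=589.920 V=2895.764

2πR = 2π·34 = 213.628300
per-turn = √(213.628300² + 19.5²) = √(45637.0508 + 380.25) = √46017.3008 = 214.516435
L = 2.75 × 214.516435 = 589.920195
V = π·1.25² × L = 4.908739 × 589.920195 = 2895.763988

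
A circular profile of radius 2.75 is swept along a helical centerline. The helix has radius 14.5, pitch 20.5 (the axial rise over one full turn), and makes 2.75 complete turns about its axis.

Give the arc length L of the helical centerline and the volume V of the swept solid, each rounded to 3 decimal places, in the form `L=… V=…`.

2πR = 2π·14.5 = 91.106187
per-turn = √(91.106187² + 20.5²) = √(8300.3373 + 420.25) = √8720.5873 = 93.384085
L = 2.75 × 93.384085 = 256.806233
V = π·2.75² × L = 23.758294 × 256.806233 = 6101.278106

L=256.806 V=6101.278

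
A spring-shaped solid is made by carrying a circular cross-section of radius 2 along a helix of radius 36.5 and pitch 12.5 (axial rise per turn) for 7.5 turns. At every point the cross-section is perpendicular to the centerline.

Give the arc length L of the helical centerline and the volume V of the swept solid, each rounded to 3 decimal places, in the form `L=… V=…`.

2πR = 2π·36.5 = 229.336264
per-turn = √(229.336264² + 12.5²) = √(52595.1219 + 156.25) = √52751.3719 = 229.676668
L = 7.5 × 229.676668 = 1722.575010
V = π·2² × L = 12.566371 × 1722.575010 = 21646.515993

L=1722.575 V=21646.516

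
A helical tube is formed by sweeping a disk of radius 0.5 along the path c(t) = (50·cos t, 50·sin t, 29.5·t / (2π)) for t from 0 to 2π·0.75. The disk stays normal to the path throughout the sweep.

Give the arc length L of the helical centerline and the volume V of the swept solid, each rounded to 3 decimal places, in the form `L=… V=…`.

2πR = 2π·50 = 314.159265
per-turn = √(314.159265² + 29.5²) = √(98696.0440 + 870.25) = √99566.2940 = 315.541271
L = 0.75 × 315.541271 = 236.655954
V = π·0.5² × L = 0.785398 × 236.655954 = 185.869151

L=236.656 V=185.869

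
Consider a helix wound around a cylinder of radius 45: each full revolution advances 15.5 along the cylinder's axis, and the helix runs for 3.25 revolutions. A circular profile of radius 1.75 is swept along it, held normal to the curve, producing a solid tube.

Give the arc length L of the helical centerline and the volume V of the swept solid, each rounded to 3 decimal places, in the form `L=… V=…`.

L=920.296 V=8854.281

2πR = 2π·45 = 282.743339
per-turn = √(282.743339² + 15.5²) = √(79943.7956 + 240.25) = √80184.0456 = 283.167875
L = 3.25 × 283.167875 = 920.295595
V = π·1.75² × L = 9.621128 × 920.295595 = 8854.281259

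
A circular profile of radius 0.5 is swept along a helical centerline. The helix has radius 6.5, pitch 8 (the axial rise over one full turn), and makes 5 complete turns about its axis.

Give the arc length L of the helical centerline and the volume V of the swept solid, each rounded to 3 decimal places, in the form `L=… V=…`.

2πR = 2π·6.5 = 40.840704
per-turn = √(40.840704² + 8²) = √(1667.9631 + 64) = √1731.9631 = 41.616861
L = 5 × 41.616861 = 208.084306
V = π·0.5² × L = 0.785398 × 208.084306 = 163.429032

L=208.084 V=163.429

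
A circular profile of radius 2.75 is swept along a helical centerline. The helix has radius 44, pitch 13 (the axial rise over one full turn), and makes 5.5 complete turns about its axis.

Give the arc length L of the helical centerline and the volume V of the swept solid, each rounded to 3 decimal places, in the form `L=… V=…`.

2πR = 2π·44 = 276.460154
per-turn = √(276.460154² + 13²) = √(76430.2165 + 169) = √76599.2165 = 276.765635
L = 5.5 × 276.765635 = 1522.210990
V = π·2.75² × L = 23.758294 × 1522.210990 = 36165.136908

L=1522.211 V=36165.137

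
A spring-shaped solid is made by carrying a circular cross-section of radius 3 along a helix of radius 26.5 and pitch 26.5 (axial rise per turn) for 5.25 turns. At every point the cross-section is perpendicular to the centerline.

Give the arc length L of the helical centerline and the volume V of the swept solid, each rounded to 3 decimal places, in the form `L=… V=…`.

L=885.150 V=25027.030

2πR = 2π·26.5 = 166.504411
per-turn = √(166.504411² + 26.5²) = √(27723.7188 + 702.25) = √28425.9688 = 168.600026
L = 5.25 × 168.600026 = 885.150136
V = π·3² × L = 28.274334 × 885.150136 = 25027.030493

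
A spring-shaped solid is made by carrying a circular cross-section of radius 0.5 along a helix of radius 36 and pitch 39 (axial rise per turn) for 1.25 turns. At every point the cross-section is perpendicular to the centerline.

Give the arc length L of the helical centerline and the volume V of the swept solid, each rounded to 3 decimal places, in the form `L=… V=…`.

2πR = 2π·36 = 226.194671
per-turn = √(226.194671² + 39²) = √(51164.0292 + 1521) = √52685.0292 = 229.532196
L = 1.25 × 229.532196 = 286.915246
V = π·0.5² × L = 0.785398 × 286.915246 = 225.342707

L=286.915 V=225.343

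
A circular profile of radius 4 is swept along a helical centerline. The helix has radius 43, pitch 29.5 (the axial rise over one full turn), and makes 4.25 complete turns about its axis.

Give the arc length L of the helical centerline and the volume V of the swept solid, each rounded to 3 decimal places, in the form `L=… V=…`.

2πR = 2π·43 = 270.176968
per-turn = √(270.176968² + 29.5²) = √(72995.5942 + 870.25) = √73865.8442 = 271.782715
L = 4.25 × 271.782715 = 1155.076539
V = π·4² × L = 50.265482 × 1155.076539 = 58060.479487

L=1155.077 V=58060.479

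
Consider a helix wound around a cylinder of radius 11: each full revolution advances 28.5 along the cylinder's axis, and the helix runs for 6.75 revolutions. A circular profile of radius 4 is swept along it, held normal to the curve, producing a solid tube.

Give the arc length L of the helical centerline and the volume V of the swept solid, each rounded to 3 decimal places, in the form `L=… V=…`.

L=504.634 V=25365.654

2πR = 2π·11 = 69.115038
per-turn = √(69.115038² + 28.5²) = √(4776.8885 + 812.25) = √5589.1385 = 74.760541
L = 6.75 × 74.760541 = 504.633654
V = π·4² × L = 50.265482 × 504.633654 = 25365.654059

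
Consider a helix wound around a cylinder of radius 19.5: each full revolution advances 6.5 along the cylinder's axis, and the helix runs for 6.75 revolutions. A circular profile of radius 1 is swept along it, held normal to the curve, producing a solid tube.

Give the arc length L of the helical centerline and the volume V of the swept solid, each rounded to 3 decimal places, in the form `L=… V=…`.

2πR = 2π·19.5 = 122.522113
per-turn = √(122.522113² + 6.5²) = √(15011.6683 + 42.25) = √15053.9183 = 122.694410
L = 6.75 × 122.694410 = 828.187269
V = π·1² × L = 3.141593 × 828.187269 = 2601.827040

L=828.187 V=2601.827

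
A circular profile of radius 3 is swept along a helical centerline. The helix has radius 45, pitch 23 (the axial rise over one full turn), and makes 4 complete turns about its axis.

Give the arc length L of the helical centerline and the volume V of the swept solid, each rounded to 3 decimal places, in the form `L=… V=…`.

L=1134.709 V=32083.144

2πR = 2π·45 = 282.743339
per-turn = √(282.743339² + 23²) = √(79943.7956 + 529) = √80472.7956 = 283.677274
L = 4 × 283.677274 = 1134.709095
V = π·3² × L = 28.274334 × 1134.709095 = 32083.143813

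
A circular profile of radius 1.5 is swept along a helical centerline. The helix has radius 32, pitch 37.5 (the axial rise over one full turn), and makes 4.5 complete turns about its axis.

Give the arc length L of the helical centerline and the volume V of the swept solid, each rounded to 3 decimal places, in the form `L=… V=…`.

2πR = 2π·32 = 201.061930
per-turn = √(201.061930² + 37.5²) = √(40425.8996 + 1406.25) = √41832.1496 = 204.529092
L = 4.5 × 204.529092 = 920.380916
V = π·1.5² × L = 7.068583 × 920.380916 = 6505.789327

L=920.381 V=6505.789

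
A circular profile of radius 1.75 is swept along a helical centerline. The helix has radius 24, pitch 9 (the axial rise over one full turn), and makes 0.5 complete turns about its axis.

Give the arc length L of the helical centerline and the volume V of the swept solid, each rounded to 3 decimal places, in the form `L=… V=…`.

L=75.532 V=726.707

2πR = 2π·24 = 150.796447
per-turn = √(150.796447² + 9²) = √(22739.5685 + 81) = √22820.5685 = 151.064783
L = 0.5 × 151.064783 = 75.532391
V = π·1.75² × L = 9.621128 × 75.532391 = 726.706767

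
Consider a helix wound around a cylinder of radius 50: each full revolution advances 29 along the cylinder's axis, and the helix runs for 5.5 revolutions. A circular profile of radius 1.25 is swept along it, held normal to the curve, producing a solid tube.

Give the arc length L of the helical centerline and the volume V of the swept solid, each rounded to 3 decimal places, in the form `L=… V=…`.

2πR = 2π·50 = 314.159265
per-turn = √(314.159265² + 29²) = √(98696.0440 + 841) = √99537.0440 = 315.494919
L = 5.5 × 315.494919 = 1735.222055
V = π·1.25² × L = 4.908739 × 1735.222055 = 8517.751346

L=1735.222 V=8517.751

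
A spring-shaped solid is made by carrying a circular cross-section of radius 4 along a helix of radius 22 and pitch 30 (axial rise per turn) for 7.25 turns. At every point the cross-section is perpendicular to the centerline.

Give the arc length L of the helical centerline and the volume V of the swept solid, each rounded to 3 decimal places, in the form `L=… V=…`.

L=1025.498 V=51547.174

2πR = 2π·22 = 138.230077
per-turn = √(138.230077² + 30²) = √(19107.5541 + 900) = √20007.5541 = 141.448062
L = 7.25 × 141.448062 = 1025.498446
V = π·4² × L = 50.265482 × 1025.498446 = 51547.174165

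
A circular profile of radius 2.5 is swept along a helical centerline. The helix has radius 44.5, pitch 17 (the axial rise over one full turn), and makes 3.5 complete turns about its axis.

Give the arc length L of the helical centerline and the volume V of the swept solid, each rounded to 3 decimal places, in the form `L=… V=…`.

2πR = 2π·44.5 = 279.601746
per-turn = √(279.601746² + 17²) = √(78177.1365 + 289) = √78466.1365 = 280.118076
L = 3.5 × 280.118076 = 980.413266
V = π·2.5² × L = 19.634954 × 980.413266 = 19250.369457

L=980.413 V=19250.369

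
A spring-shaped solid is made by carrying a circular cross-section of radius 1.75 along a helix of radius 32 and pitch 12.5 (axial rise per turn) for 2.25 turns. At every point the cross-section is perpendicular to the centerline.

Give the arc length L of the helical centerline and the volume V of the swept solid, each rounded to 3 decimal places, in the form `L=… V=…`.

L=453.263 V=4360.899

2πR = 2π·32 = 201.061930
per-turn = √(201.061930² + 12.5²) = √(40425.8996 + 156.25) = √40582.1496 = 201.450117
L = 2.25 × 201.450117 = 453.262763
V = π·1.75² × L = 9.621128 × 453.262763 = 4360.898836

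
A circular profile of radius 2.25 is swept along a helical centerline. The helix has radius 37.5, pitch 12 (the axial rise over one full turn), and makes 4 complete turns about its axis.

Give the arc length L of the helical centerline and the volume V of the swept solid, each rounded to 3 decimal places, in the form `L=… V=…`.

2πR = 2π·37.5 = 235.619449
per-turn = √(235.619449² + 12²) = √(55516.5248 + 144) = √55660.5248 = 235.924829
L = 4 × 235.924829 = 943.699314
V = π·2.25² × L = 15.904313 × 943.699314 = 15008.889095

L=943.699 V=15008.889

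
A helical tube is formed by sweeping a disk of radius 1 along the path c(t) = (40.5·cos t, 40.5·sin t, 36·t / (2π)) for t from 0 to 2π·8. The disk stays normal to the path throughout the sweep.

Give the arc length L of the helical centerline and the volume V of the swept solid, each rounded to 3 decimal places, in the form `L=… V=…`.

2πR = 2π·40.5 = 254.469005
per-turn = √(254.469005² + 36²) = √(64754.4745 + 1296) = √66050.4745 = 257.002869
L = 8 × 257.002869 = 2056.022949
V = π·1² × L = 3.141593 × 2056.022949 = 6459.186592

L=2056.023 V=6459.187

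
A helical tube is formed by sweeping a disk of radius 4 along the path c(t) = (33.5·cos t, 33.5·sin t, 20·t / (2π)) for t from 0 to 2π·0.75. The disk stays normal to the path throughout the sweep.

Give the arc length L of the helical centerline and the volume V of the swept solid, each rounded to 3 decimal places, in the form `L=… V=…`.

2πR = 2π·33.5 = 210.486708
per-turn = √(210.486708² + 20²) = √(44304.6542 + 400) = √44704.6542 = 211.434752
L = 0.75 × 211.434752 = 158.576064
V = π·4² × L = 50.265482 × 158.576064 = 7970.902346

L=158.576 V=7970.902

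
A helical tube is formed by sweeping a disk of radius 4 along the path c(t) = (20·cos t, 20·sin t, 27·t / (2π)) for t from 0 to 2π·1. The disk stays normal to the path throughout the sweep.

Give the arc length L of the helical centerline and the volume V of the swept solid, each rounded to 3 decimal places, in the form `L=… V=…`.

L=128.532 V=6460.702

2πR = 2π·20 = 125.663706
per-turn = √(125.663706² + 27²) = √(15791.3670 + 729) = √16520.3670 = 128.531580
L = 1 × 128.531580 = 128.531580
V = π·4² × L = 50.265482 × 128.531580 = 6460.701877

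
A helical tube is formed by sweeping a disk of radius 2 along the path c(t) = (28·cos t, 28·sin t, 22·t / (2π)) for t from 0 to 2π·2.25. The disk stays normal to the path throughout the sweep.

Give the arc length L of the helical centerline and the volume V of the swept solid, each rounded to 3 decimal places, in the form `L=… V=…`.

2πR = 2π·28 = 175.929189
per-turn = √(175.929189² + 22²) = √(30951.0794 + 484) = √31435.0794 = 177.299406
L = 2.25 × 177.299406 = 398.923664
V = π·2² × L = 12.566371 × 398.923664 = 5013.022605

L=398.924 V=5013.023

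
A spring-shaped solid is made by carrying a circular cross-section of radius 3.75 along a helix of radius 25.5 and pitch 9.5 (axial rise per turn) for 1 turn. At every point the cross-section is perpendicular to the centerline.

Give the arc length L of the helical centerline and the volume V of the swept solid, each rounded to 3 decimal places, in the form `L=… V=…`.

L=160.503 V=7090.789

2πR = 2π·25.5 = 160.221225
per-turn = √(160.221225² + 9.5²) = √(25670.8410 + 90.25) = √25761.0910 = 160.502620
L = 1 × 160.502620 = 160.502620
V = π·3.75² × L = 44.178647 × 160.502620 = 7090.788545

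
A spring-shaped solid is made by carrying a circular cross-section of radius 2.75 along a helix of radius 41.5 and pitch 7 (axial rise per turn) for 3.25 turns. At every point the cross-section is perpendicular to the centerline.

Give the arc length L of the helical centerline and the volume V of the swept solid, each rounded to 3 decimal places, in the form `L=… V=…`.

L=847.750 V=20141.092

2πR = 2π·41.5 = 260.752190
per-turn = √(260.752190² + 7²) = √(67991.7047 + 49) = √68040.7047 = 260.846132
L = 3.25 × 260.846132 = 847.749930
V = π·2.75² × L = 23.758294 × 847.749930 = 20141.092448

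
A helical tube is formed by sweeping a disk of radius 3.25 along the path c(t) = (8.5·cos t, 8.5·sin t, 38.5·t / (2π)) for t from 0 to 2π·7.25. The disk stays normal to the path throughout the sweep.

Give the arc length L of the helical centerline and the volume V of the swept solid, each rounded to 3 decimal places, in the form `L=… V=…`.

L=477.321 V=15838.987

2πR = 2π·8.5 = 53.407075
per-turn = √(53.407075² + 38.5²) = √(2852.3157 + 1482.25) = √4334.5657 = 65.837418
L = 7.25 × 65.837418 = 477.321284
V = π·3.25² × L = 33.183072 × 477.321284 = 15838.986726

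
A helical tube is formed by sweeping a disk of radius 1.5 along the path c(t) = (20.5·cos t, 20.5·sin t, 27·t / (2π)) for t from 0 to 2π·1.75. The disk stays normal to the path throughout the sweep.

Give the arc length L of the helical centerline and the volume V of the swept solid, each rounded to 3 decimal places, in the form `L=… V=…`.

2πR = 2π·20.5 = 128.805299
per-turn = √(128.805299² + 27²) = √(16590.8050 + 729) = √17319.8050 = 131.604730
L = 1.75 × 131.604730 = 230.308278
V = π·1.5² × L = 7.068583 × 230.308278 = 1627.953285

L=230.308 V=1627.953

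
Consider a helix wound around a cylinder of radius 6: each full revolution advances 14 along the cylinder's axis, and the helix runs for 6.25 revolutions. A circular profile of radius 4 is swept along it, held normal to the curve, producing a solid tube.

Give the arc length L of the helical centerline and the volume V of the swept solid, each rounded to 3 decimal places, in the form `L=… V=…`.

2πR = 2π·6 = 37.699112
per-turn = √(37.699112² + 14²) = √(1421.2230 + 196) = √1617.2230 = 40.214712
L = 6.25 × 40.214712 = 251.341948
V = π·4² × L = 50.265482 × 251.341948 = 12633.824271

L=251.342 V=12633.824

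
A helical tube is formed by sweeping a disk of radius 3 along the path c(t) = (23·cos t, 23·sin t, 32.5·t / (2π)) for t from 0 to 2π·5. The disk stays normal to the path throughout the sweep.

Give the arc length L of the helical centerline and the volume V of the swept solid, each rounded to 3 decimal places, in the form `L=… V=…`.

2πR = 2π·23 = 144.513262
per-turn = √(144.513262² + 32.5²) = √(20884.0829 + 1056.25) = √21940.3329 = 148.122695
L = 5 × 148.122695 = 740.613477
V = π·3² × L = 28.274334 × 740.613477 = 20940.352736

L=740.613 V=20940.353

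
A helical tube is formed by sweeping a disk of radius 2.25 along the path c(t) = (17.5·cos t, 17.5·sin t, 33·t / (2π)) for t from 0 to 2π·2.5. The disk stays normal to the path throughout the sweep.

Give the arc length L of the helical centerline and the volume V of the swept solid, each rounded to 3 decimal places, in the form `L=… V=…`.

2πR = 2π·17.5 = 109.955743
per-turn = √(109.955743² + 33²) = √(12090.2654 + 1089) = √13179.2654 = 114.800982
L = 2.5 × 114.800982 = 287.002454
V = π·2.25² × L = 15.904313 × 287.002454 = 4564.576808

L=287.002 V=4564.577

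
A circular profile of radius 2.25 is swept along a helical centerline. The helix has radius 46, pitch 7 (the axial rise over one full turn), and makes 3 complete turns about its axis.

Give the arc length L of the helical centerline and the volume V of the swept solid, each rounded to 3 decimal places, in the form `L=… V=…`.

2πR = 2π·46 = 289.026524
per-turn = √(289.026524² + 7²) = √(83536.3317 + 49) = √83585.3317 = 289.111279
L = 3 × 289.111279 = 867.333837
V = π·2.25² × L = 15.904313 × 867.333837 = 13794.348654

L=867.334 V=13794.349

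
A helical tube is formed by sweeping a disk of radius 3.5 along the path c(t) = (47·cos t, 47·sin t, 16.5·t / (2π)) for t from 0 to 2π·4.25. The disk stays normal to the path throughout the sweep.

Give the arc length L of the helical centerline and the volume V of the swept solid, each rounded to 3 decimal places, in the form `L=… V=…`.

L=1257.024 V=48375.945

2πR = 2π·47 = 295.309709
per-turn = √(295.309709² + 16.5²) = √(87207.8245 + 272.25) = √87480.0745 = 295.770307
L = 4.25 × 295.770307 = 1257.023805
V = π·3.5² × L = 38.484510 × 1257.023805 = 48375.945188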